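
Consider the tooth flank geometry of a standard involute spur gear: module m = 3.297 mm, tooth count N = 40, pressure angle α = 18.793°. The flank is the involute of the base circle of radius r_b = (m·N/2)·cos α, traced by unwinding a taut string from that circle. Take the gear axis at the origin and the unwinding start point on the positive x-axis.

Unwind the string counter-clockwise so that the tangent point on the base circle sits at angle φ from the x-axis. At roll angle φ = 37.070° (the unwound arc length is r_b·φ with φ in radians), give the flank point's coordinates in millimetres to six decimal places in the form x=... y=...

x=74.154307 y=5.403125

pitch radius r_p = m·N/2 = 3.297·40/2 = 65.940000
base radius r_b = r_p·cos α = 65.940000·cos 18.793° = 62.424648
roll angle φ = 37.070° = 0.64699355 rad
x = r_b·(cos φ + φ·sin φ) = 62.424648·(0.79789966 + 0.64699355·0.60279029) = 74.154307
y = r_b·(sin φ − φ·cos φ) = 62.424648·(0.60279029 − 0.64699355·0.79789966) = 5.403125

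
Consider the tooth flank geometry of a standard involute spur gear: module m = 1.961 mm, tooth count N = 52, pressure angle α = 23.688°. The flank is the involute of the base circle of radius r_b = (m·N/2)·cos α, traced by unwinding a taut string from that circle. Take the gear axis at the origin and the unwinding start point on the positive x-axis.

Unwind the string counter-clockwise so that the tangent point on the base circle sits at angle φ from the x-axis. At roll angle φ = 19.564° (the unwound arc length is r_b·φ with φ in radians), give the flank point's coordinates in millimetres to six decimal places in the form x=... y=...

pitch radius r_p = m·N/2 = 1.961·52/2 = 50.986000
base radius r_b = r_p·cos α = 50.986000·cos 23.688° = 46.690264
roll angle φ = 19.564° = 0.34145621 rad
x = r_b·(cos φ + φ·sin φ) = 46.690264·(0.94226804 + 0.34145621·0.33485959) = 49.333303
y = r_b·(sin φ − φ·cos φ) = 46.690264·(0.33485959 − 0.34145621·0.94226804) = 0.612404

x=49.333303 y=0.612404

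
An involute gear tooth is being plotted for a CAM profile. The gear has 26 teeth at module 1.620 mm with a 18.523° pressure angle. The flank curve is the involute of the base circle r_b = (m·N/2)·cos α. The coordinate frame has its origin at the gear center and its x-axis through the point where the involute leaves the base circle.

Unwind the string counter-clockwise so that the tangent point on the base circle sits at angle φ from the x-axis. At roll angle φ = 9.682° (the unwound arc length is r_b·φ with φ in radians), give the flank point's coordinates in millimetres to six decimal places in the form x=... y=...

pitch radius r_p = m·N/2 = 1.620·26/2 = 21.060000
base radius r_b = r_p·cos α = 21.060000·cos 18.523° = 19.969012
roll angle φ = 9.682° = 0.16898278 rad
x = r_b·(cos φ + φ·sin φ) = 19.969012·(0.98575635 + 0.16898278·0.16817970) = 20.252089
y = r_b·(sin φ − φ·cos φ) = 19.969012·(0.16817970 − 0.16898278·0.98575635) = 0.032027

x=20.252089 y=0.032027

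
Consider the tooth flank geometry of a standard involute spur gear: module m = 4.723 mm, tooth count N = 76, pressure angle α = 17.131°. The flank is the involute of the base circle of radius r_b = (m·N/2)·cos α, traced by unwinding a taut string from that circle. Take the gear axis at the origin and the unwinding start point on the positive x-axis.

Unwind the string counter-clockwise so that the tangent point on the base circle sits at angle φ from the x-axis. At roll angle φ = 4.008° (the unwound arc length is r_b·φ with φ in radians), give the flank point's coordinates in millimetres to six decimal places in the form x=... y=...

x=171.930541 y=0.019560

pitch radius r_p = m·N/2 = 4.723·76/2 = 179.474000
base radius r_b = r_p·cos α = 179.474000·cos 17.131° = 171.511418
roll angle φ = 4.008° = 0.06995280 rad
x = r_b·(cos φ + φ·sin φ) = 171.511418·(0.99755430 + 0.06995280·0.06989576) = 171.930541
y = r_b·(sin φ − φ·cos φ) = 171.511418·(0.06989576 − 0.06995280·0.99755430) = 0.019560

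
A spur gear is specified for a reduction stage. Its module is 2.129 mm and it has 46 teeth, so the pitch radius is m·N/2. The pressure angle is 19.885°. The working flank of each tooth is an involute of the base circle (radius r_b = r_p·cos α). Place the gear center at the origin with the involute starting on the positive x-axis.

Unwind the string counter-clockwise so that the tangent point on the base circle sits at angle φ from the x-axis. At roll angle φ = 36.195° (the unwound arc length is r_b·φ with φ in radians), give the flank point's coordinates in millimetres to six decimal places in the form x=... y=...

pitch radius r_p = m·N/2 = 2.129·46/2 = 48.967000
base radius r_b = r_p·cos α = 48.967000·cos 19.885° = 46.047451
roll angle φ = 36.195° = 0.63172192 rad
x = r_b·(cos φ + φ·sin φ) = 46.047451·(0.80701185 + 0.63172192·0.59053524) = 54.339027
y = r_b·(sin φ − φ·cos φ) = 46.047451·(0.59053524 − 0.63172192·0.80701185) = 3.717326

x=54.339027 y=3.717326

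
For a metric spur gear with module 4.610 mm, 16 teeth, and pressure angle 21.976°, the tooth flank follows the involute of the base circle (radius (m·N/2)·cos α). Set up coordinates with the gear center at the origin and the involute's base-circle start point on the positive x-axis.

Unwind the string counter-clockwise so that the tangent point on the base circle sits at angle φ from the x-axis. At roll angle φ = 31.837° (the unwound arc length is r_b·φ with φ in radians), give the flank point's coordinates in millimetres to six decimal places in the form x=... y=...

pitch radius r_p = m·N/2 = 4.610·16/2 = 36.880000
base radius r_b = r_p·cos α = 36.880000·cos 21.976° = 34.200325
roll angle φ = 31.837° = 0.55566047 rad
x = r_b·(cos φ + φ·sin φ) = 34.200325·(0.84955222 + 0.55566047·0.52750452) = 39.079536
y = r_b·(sin φ − φ·cos φ) = 34.200325·(0.52750452 − 0.55566047·0.84955222) = 1.896132

x=39.079536 y=1.896132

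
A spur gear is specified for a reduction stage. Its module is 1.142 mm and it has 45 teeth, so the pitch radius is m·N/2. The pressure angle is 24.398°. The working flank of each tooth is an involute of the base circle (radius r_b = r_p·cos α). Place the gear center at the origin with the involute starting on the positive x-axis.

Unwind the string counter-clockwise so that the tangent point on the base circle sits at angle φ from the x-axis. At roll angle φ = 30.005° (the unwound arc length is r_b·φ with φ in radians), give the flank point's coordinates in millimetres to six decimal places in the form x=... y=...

pitch radius r_p = m·N/2 = 1.142·45/2 = 25.695000
base radius r_b = r_p·cos α = 25.695000·cos 24.398° = 23.400387
roll angle φ = 30.005° = 0.52368604 rad
x = r_b·(cos φ + φ·sin φ) = 23.400387·(0.86598177 + 0.52368604·0.50007557) = 26.392463
y = r_b·(sin φ − φ·cos φ) = 23.400387·(0.50007557 − 0.52368604·0.86598177) = 1.089826

x=26.392463 y=1.089826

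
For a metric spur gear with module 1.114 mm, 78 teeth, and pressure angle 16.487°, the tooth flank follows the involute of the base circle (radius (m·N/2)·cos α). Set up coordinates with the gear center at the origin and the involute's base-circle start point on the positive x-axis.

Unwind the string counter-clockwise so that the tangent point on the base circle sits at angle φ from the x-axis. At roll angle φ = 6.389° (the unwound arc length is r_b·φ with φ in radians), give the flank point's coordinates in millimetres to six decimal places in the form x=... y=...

x=41.917880 y=0.019230

pitch radius r_p = m·N/2 = 1.114·78/2 = 43.446000
base radius r_b = r_p·cos α = 43.446000·cos 16.487° = 41.659681
roll angle φ = 6.389° = 0.11150909 rad
x = r_b·(cos φ + φ·sin φ) = 41.659681·(0.99378930 + 0.11150909·0.11127814) = 41.917880
y = r_b·(sin φ − φ·cos φ) = 41.659681·(0.11127814 − 0.11150909·0.99378930) = 0.019230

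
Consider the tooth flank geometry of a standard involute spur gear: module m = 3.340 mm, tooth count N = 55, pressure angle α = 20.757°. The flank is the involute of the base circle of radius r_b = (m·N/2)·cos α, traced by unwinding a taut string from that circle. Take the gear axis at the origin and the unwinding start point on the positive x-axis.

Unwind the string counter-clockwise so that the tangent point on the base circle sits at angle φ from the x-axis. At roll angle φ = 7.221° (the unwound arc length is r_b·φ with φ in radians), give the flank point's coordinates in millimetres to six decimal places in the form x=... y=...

x=86.567594 y=0.057220

pitch radius r_p = m·N/2 = 3.340·55/2 = 91.850000
base radius r_b = r_p·cos α = 91.850000·cos 20.757° = 85.888193
roll angle φ = 7.221° = 0.12603023 rad
x = r_b·(cos φ + φ·sin φ) = 85.888193·(0.99206870 + 0.12603023·0.12569685) = 86.567594
y = r_b·(sin φ − φ·cos φ) = 85.888193·(0.12569685 − 0.12603023·0.99206870) = 0.057220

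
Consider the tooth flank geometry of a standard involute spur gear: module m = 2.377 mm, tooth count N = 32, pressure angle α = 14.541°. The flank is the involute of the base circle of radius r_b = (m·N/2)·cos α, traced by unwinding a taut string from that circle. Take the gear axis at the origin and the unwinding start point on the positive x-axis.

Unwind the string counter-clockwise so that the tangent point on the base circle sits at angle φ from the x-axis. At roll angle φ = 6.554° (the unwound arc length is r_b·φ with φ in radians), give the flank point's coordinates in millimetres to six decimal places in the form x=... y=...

x=37.053831 y=0.018343

pitch radius r_p = m·N/2 = 2.377·32/2 = 38.032000
base radius r_b = r_p·cos α = 38.032000·cos 14.541° = 36.813768
roll angle φ = 6.554° = 0.11438888 rad
x = r_b·(cos φ + φ·sin φ) = 36.813768·(0.99346472 + 0.11438888·0.11413958) = 37.053831
y = r_b·(sin φ − φ·cos φ) = 36.813768·(0.11413958 − 0.11438888·0.99346472) = 0.018343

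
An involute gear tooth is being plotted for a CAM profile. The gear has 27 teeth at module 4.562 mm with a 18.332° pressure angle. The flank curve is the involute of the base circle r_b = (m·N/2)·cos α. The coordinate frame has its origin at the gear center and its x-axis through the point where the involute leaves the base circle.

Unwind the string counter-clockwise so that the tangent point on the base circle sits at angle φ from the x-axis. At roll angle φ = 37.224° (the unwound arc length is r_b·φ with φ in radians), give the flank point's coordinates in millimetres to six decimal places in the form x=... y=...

x=69.527633 y=5.121612

pitch radius r_p = m·N/2 = 4.562·27/2 = 61.587000
base radius r_b = r_p·cos α = 61.587000·cos 18.332° = 58.461457
roll angle φ = 37.224° = 0.64968136 rad
x = r_b·(cos φ + φ·sin φ) = 58.461457·(0.79627659 + 0.64968136·0.60493271) = 69.527633
y = r_b·(sin φ − φ·cos φ) = 58.461457·(0.60493271 − 0.64968136·0.79627659) = 5.121612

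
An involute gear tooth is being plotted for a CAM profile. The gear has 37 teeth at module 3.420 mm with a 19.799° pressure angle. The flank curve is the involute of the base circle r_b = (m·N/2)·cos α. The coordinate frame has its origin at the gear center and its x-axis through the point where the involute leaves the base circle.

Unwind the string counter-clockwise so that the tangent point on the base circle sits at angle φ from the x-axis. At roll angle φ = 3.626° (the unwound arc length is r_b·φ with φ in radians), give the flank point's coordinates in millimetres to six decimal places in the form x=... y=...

x=59.648992 y=0.005028

pitch radius r_p = m·N/2 = 3.420·37/2 = 63.270000
base radius r_b = r_p·cos α = 63.270000·cos 19.799° = 59.529900
roll angle φ = 3.626° = 0.06328564 rad
x = r_b·(cos φ + φ·sin φ) = 59.529900·(0.99799813 + 0.06328564·0.06324340) = 59.648992
y = r_b·(sin φ − φ·cos φ) = 59.529900·(0.06324340 − 0.06328564·0.99799813) = 0.005028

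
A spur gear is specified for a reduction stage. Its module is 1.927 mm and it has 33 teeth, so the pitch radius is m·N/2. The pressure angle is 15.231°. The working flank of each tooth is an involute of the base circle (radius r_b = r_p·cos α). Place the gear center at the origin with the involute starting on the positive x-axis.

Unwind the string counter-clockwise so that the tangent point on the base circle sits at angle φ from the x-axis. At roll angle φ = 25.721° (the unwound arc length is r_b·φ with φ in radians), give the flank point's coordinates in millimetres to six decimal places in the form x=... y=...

x=33.615929 y=0.906637

pitch radius r_p = m·N/2 = 1.927·33/2 = 31.795500
base radius r_b = r_p·cos α = 31.795500·cos 15.231° = 30.678667
roll angle φ = 25.721° = 0.44891614 rad
x = r_b·(cos φ + φ·sin φ) = 30.678667·(0.90091802 + 0.44891614·0.43398932) = 33.615929
y = r_b·(sin φ − φ·cos φ) = 30.678667·(0.43398932 − 0.44891614·0.90091802) = 0.906637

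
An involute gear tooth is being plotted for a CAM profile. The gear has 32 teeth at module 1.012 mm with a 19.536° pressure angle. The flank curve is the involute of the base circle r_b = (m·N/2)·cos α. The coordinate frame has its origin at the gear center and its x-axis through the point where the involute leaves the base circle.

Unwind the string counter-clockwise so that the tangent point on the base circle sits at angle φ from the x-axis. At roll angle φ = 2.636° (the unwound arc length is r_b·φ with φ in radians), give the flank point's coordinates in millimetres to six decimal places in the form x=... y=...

x=15.275993 y=0.000495

pitch radius r_p = m·N/2 = 1.012·32/2 = 16.192000
base radius r_b = r_p·cos α = 16.192000·cos 19.536° = 15.259852
roll angle φ = 2.636° = 0.04600688 rad
x = r_b·(cos φ + φ·sin φ) = 15.259852·(0.99894187 + 0.04600688·0.04599065) = 15.275993
y = r_b·(sin φ − φ·cos φ) = 15.259852·(0.04599065 − 0.04600688·0.99894187) = 0.000495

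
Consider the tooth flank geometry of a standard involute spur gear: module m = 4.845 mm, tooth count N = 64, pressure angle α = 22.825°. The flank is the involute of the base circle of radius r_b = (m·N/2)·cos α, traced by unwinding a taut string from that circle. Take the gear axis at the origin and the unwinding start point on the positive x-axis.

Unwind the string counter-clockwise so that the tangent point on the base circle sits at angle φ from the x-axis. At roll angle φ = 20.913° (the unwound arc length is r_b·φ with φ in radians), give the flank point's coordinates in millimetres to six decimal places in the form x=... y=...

pitch radius r_p = m·N/2 = 4.845·64/2 = 155.040000
base radius r_b = r_p·cos α = 155.040000·cos 22.825° = 142.899434
roll angle φ = 20.913° = 0.36500071 rad
x = r_b·(cos φ + φ·sin φ) = 142.899434·(0.93412351 + 0.36500071·0.35694995) = 152.103658
y = r_b·(sin φ − φ·cos φ) = 142.899434·(0.35694995 − 0.36500071·0.93412351) = 2.285564

x=152.103658 y=2.285564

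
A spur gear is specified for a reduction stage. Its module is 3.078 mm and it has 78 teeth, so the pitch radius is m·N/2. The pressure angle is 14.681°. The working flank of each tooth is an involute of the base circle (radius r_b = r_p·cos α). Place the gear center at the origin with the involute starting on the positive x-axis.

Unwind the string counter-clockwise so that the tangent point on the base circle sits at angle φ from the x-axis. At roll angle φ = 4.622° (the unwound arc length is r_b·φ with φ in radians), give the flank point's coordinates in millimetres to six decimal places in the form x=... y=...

x=116.500071 y=0.020307

pitch radius r_p = m·N/2 = 3.078·78/2 = 120.042000
base radius r_b = r_p·cos α = 120.042000·cos 14.681° = 116.122851
roll angle φ = 4.622° = 0.08066912 rad
x = r_b·(cos φ + φ·sin φ) = 116.122851·(0.99674801 + 0.08066912·0.08058165) = 116.500071
y = r_b·(sin φ − φ·cos φ) = 116.122851·(0.08058165 − 0.08066912·0.99674801) = 0.020307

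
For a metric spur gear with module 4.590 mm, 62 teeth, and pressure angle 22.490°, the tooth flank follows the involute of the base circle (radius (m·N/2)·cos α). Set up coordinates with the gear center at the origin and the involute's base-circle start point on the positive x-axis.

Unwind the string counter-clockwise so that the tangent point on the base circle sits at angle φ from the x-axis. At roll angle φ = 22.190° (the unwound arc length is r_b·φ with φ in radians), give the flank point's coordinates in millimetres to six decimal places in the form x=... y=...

x=140.961299 y=2.507701

pitch radius r_p = m·N/2 = 4.590·62/2 = 142.290000
base radius r_b = r_p·cos α = 142.290000·cos 22.490° = 131.468320
roll angle φ = 22.190° = 0.38728856 rad
x = r_b·(cos φ + φ·sin φ) = 131.468320·(0.92593652 + 0.38728856·0.37767919) = 140.961299
y = r_b·(sin φ − φ·cos φ) = 131.468320·(0.37767919 − 0.38728856·0.92593652) = 2.507701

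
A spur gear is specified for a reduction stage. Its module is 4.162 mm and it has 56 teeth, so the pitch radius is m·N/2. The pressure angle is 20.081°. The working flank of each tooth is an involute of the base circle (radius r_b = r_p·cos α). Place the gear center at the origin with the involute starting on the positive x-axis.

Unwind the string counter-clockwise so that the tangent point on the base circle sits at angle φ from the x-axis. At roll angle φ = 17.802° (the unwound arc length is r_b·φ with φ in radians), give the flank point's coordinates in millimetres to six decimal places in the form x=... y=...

x=114.607788 y=1.083779

pitch radius r_p = m·N/2 = 4.162·56/2 = 116.536000
base radius r_b = r_p·cos α = 116.536000·cos 20.081° = 109.451562
roll angle φ = 17.802° = 0.31070351 rad
x = r_b·(cos φ + φ·sin φ) = 109.451562·(0.95211872 + 0.31070351·0.30572854) = 114.607788
y = r_b·(sin φ − φ·cos φ) = 109.451562·(0.30572854 − 0.31070351·0.95211872) = 1.083779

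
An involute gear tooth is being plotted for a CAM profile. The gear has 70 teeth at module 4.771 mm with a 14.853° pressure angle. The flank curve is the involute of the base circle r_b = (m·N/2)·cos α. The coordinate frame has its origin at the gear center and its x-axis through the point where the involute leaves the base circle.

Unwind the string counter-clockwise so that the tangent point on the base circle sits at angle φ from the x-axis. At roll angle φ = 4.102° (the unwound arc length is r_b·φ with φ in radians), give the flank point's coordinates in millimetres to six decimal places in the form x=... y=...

x=161.818598 y=0.019733

pitch radius r_p = m·N/2 = 4.771·70/2 = 166.985000
base radius r_b = r_p·cos α = 166.985000·cos 14.853° = 161.405477
roll angle φ = 4.102° = 0.07159341 rad
x = r_b·(cos φ + φ·sin φ) = 161.405477·(0.99743829 + 0.07159341·0.07153226) = 161.818598
y = r_b·(sin φ − φ·cos φ) = 161.405477·(0.07153226 − 0.07159341·0.99743829) = 0.019733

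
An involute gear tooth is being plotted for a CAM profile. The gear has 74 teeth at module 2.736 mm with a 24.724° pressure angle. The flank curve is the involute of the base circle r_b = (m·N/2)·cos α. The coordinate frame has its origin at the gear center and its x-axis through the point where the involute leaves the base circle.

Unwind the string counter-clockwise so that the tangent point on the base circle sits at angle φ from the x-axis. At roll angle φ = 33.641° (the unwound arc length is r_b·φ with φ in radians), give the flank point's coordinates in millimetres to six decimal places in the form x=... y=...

pitch radius r_p = m·N/2 = 2.736·74/2 = 101.232000
base radius r_b = r_p·cos α = 101.232000·cos 24.724° = 91.952373
roll angle φ = 33.641° = 0.58714621 rad
x = r_b·(cos φ + φ·sin φ) = 91.952373·(0.83252503 + 0.58714621·0.55398743) = 106.462149
y = r_b·(sin φ − φ·cos φ) = 91.952373·(0.55398743 − 0.58714621·0.83252503) = 5.992859

x=106.462149 y=5.992859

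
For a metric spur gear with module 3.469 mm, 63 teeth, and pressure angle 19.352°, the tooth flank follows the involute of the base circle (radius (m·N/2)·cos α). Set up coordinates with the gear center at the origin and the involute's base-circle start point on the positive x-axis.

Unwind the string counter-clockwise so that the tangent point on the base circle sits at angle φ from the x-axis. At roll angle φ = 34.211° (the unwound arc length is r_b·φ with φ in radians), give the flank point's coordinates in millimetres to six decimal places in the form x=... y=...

pitch radius r_p = m·N/2 = 3.469·63/2 = 109.273500
base radius r_b = r_p·cos α = 109.273500·cos 19.352° = 103.099613
roll angle φ = 34.211° = 0.59709459 rad
x = r_b·(cos φ + φ·sin φ) = 103.099613·(0.82697265 + 0.59709459·0.56224216) = 119.872311
y = r_b·(sin φ − φ·cos φ) = 103.099613·(0.56224216 − 0.59709459·0.82697265) = 7.058330

x=119.872311 y=7.058330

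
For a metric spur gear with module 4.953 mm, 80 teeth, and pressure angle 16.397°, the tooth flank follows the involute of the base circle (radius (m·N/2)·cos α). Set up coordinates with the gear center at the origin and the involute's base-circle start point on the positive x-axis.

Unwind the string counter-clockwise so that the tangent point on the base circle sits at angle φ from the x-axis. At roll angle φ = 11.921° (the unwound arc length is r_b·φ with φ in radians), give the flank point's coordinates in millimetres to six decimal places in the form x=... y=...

pitch radius r_p = m·N/2 = 4.953·80/2 = 198.120000
base radius r_b = r_p·cos α = 198.120000·cos 16.397° = 190.062213
roll angle φ = 11.921° = 0.20806070 rad
x = r_b·(cos φ + φ·sin φ) = 190.062213·(0.97843334 + 0.20806070·0.20656281) = 194.131625
y = r_b·(sin φ − φ·cos φ) = 190.062213·(0.20656281 − 0.20806070·0.97843334) = 0.568151

x=194.131625 y=0.568151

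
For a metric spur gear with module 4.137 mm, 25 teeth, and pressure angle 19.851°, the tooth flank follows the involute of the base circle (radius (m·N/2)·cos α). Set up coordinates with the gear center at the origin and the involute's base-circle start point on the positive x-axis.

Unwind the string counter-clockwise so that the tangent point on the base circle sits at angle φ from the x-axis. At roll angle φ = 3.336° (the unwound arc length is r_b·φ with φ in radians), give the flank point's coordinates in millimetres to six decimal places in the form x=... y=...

pitch radius r_p = m·N/2 = 4.137·25/2 = 51.712500
base radius r_b = r_p·cos α = 51.712500·cos 19.851° = 48.639685
roll angle φ = 3.336° = 0.05822418 rad
x = r_b·(cos φ + φ·sin φ) = 48.639685·(0.99830545 + 0.05822418·0.05819129) = 48.722061
y = r_b·(sin φ − φ·cos φ) = 48.639685·(0.05819129 − 0.05822418·0.99830545) = 0.003199

x=48.722061 y=0.003199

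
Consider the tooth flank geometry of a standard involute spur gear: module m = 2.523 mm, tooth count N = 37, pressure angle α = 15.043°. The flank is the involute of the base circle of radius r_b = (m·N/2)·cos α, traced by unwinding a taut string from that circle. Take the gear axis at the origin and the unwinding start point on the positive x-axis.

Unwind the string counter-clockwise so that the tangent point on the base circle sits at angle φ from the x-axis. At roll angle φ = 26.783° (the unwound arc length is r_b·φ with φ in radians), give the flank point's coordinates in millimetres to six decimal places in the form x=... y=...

pitch radius r_p = m·N/2 = 2.523·37/2 = 46.675500
base radius r_b = r_p·cos α = 46.675500·cos 15.043° = 45.075992
roll angle φ = 26.783° = 0.46745153 rad
x = r_b·(cos φ + φ·sin φ) = 45.075992·(0.89271956 + 0.46745153·0.45061269) = 49.735008
y = r_b·(sin φ − φ·cos φ) = 45.075992·(0.45061269 − 0.46745153·0.89271956) = 1.501461

x=49.735008 y=1.501461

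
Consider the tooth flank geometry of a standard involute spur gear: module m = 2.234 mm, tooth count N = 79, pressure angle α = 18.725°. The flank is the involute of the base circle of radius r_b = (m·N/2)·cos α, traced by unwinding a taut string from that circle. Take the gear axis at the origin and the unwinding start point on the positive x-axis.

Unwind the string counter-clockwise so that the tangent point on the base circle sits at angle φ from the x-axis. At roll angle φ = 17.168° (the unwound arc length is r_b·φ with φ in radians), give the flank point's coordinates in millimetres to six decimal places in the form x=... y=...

x=87.240221 y=0.742725

pitch radius r_p = m·N/2 = 2.234·79/2 = 88.243000
base radius r_b = r_p·cos α = 88.243000·cos 18.725° = 83.572324
roll angle φ = 17.168° = 0.29963813 rad
x = r_b·(cos φ + φ·sin φ) = 83.572324·(0.95544337 + 0.29963813·0.29517448) = 87.240221
y = r_b·(sin φ − φ·cos φ) = 83.572324·(0.29517448 − 0.29963813·0.95544337) = 0.742725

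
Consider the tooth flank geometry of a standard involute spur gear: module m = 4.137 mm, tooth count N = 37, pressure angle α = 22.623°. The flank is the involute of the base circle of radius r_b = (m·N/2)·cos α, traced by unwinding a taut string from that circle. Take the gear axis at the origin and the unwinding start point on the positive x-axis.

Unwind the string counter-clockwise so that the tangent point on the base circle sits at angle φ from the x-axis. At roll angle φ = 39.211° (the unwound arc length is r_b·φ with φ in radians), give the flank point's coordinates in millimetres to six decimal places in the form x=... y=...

x=85.301844 y=7.200152

pitch radius r_p = m·N/2 = 4.137·37/2 = 76.534500
base radius r_b = r_p·cos α = 76.534500·cos 22.623° = 70.645620
roll angle φ = 39.211° = 0.68436105 rad
x = r_b·(cos φ + φ·sin φ) = 70.645620·(0.77482313 + 0.68436105·0.63217807) = 85.301844
y = r_b·(sin φ − φ·cos φ) = 70.645620·(0.63217807 − 0.68436105·0.77482313) = 7.200152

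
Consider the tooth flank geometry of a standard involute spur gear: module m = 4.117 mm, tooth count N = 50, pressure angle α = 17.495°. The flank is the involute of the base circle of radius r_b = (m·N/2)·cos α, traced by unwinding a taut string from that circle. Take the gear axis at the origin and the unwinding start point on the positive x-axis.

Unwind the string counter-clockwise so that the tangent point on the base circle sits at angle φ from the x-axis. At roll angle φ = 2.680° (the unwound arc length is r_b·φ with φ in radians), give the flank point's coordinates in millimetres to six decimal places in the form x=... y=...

pitch radius r_p = m·N/2 = 4.117·50/2 = 102.925000
base radius r_b = r_p·cos α = 102.925000·cos 17.495° = 98.164018
roll angle φ = 2.680° = 0.04677482 rad
x = r_b·(cos φ + φ·sin φ) = 98.164018·(0.99890626 + 0.04677482·0.04675777) = 98.271345
y = r_b·(sin φ − φ·cos φ) = 98.164018·(0.04675777 − 0.04677482·0.99890626) = 0.003348

x=98.271345 y=0.003348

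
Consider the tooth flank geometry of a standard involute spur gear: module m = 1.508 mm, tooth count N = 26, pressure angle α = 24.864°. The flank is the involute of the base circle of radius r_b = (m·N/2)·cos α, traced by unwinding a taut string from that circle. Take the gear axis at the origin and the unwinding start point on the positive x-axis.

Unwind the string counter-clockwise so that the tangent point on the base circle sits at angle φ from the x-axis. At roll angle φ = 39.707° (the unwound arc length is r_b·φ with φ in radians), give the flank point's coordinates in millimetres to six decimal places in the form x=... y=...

x=21.558832 y=1.880219

pitch radius r_p = m·N/2 = 1.508·26/2 = 19.604000
base radius r_b = r_p·cos α = 19.604000·cos 24.864° = 17.786873
roll angle φ = 39.707° = 0.69301789 rad
x = r_b·(cos φ + φ·sin φ) = 17.786873·(0.76932151 + 0.69301789·0.63886181) = 21.558832
y = r_b·(sin φ − φ·cos φ) = 17.786873·(0.63886181 − 0.69301789·0.76932151) = 1.880219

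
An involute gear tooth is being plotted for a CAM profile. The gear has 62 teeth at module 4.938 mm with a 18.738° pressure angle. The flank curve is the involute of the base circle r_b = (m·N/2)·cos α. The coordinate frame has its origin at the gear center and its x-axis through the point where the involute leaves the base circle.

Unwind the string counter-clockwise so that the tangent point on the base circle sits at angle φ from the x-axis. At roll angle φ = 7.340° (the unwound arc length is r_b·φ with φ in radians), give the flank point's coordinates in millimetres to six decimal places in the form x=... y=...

x=146.149135 y=0.101426

pitch radius r_p = m·N/2 = 4.938·62/2 = 153.078000
base radius r_b = r_p·cos α = 153.078000·cos 18.738° = 144.964473
roll angle φ = 7.340° = 0.12810717 rad
x = r_b·(cos φ + φ·sin φ) = 144.964473·(0.99180549 + 0.12810717·0.12775705) = 146.149135
y = r_b·(sin φ − φ·cos φ) = 144.964473·(0.12775705 − 0.12810717·0.99180549) = 0.101426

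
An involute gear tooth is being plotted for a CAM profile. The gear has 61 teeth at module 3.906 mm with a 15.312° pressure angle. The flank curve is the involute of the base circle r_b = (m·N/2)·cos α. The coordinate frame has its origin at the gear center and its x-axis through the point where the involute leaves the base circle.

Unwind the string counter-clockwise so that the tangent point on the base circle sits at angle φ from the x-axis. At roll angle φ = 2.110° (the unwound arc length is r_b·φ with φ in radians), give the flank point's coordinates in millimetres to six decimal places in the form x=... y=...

x=114.981922 y=0.001913

pitch radius r_p = m·N/2 = 3.906·61/2 = 119.133000
base radius r_b = r_p·cos α = 119.133000·cos 15.312° = 114.904032
roll angle φ = 2.110° = 0.03682645 rad
x = r_b·(cos φ + φ·sin φ) = 114.904032·(0.99932198 + 0.03682645·0.03681812) = 114.981922
y = r_b·(sin φ − φ·cos φ) = 114.904032·(0.03681812 − 0.03682645·0.99932198) = 0.001913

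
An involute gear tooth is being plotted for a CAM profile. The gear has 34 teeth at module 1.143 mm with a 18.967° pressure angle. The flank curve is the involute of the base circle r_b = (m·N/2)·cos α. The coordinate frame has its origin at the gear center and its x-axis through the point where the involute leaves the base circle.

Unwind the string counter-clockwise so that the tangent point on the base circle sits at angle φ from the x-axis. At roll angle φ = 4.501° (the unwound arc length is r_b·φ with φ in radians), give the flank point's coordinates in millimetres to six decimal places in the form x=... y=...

x=18.432626 y=0.002968

pitch radius r_p = m·N/2 = 1.143·34/2 = 19.431000
base radius r_b = r_p·cos α = 19.431000·cos 18.967° = 18.376012
roll angle φ = 4.501° = 0.07855727 rad
x = r_b·(cos φ + φ·sin φ) = 18.376012·(0.99691596 + 0.07855727·0.07847650) = 18.432626
y = r_b·(sin φ − φ·cos φ) = 18.376012·(0.07847650 − 0.07855727·0.99691596) = 0.002968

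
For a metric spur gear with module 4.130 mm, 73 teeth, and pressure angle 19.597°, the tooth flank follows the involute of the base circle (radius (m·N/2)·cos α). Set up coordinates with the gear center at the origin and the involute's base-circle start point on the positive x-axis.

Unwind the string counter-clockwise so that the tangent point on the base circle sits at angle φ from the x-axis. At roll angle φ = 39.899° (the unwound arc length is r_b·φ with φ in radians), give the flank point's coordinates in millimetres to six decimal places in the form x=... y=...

x=172.382970 y=15.223588

pitch radius r_p = m·N/2 = 4.130·73/2 = 150.745000
base radius r_b = r_p·cos α = 150.745000·cos 19.597° = 142.013098
roll angle φ = 39.899° = 0.69636892 rad
x = r_b·(cos φ + φ·sin φ) = 142.013098·(0.76717635 + 0.69636892·0.64143624) = 172.382970
y = r_b·(sin φ − φ·cos φ) = 142.013098·(0.64143624 − 0.69636892·0.76717635) = 15.223588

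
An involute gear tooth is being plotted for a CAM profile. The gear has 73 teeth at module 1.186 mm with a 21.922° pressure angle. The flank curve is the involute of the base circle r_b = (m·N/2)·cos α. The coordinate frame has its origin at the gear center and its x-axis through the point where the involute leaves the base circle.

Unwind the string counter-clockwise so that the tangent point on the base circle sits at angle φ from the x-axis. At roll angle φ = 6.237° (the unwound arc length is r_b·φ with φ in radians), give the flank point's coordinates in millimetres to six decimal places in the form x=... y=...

pitch radius r_p = m·N/2 = 1.186·73/2 = 43.289000
base radius r_b = r_p·cos α = 43.289000·cos 21.922° = 40.158901
roll angle φ = 6.237° = 0.10885619 rad
x = r_b·(cos φ + φ·sin φ) = 40.158901·(0.99408101 + 0.10885619·0.10864133) = 40.396131
y = r_b·(sin φ − φ·cos φ) = 40.158901·(0.10864133 − 0.10885619·0.99408101) = 0.017247

x=40.396131 y=0.017247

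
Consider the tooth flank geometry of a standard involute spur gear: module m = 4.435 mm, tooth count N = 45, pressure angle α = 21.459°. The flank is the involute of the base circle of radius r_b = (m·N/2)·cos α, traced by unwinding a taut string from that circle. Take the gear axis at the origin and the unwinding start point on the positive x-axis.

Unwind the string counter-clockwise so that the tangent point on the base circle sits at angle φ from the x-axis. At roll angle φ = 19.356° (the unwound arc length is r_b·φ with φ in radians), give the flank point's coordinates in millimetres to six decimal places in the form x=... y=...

pitch radius r_p = m·N/2 = 4.435·45/2 = 99.787500
base radius r_b = r_p·cos α = 99.787500·cos 21.459° = 92.870190
roll angle φ = 19.356° = 0.33782593 rad
x = r_b·(cos φ + φ·sin φ) = 92.870190·(0.94347746 + 0.33782593·0.33143669) = 98.019412
y = r_b·(sin φ − φ·cos φ) = 92.870190·(0.33143669 − 0.33782593·0.94347746) = 1.179966

x=98.019412 y=1.179966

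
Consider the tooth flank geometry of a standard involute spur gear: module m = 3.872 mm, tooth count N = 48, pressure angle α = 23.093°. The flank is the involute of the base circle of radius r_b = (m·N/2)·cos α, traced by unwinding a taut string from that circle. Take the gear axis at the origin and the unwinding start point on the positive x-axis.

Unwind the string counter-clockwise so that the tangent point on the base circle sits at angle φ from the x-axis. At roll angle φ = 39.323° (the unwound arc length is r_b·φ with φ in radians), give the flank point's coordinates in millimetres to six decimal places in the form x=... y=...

x=103.304405 y=8.784709

pitch radius r_p = m·N/2 = 3.872·48/2 = 92.928000
base radius r_b = r_p·cos α = 92.928000·cos 23.093° = 85.481626
roll angle φ = 39.323° = 0.68631582 rad
x = r_b·(cos φ + φ·sin φ) = 85.481626·(0.77358589 + 0.68631582·0.63369146) = 103.304405
y = r_b·(sin φ − φ·cos φ) = 85.481626·(0.63369146 − 0.68631582·0.77358589) = 8.784709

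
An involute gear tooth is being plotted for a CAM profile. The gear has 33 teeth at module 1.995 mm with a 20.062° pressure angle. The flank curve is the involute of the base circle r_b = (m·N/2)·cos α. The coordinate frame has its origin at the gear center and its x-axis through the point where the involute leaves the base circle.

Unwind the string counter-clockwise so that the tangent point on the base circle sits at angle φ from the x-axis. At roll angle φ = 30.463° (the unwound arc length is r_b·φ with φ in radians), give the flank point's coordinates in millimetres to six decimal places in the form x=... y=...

pitch radius r_p = m·N/2 = 1.995·33/2 = 32.917500
base radius r_b = r_p·cos α = 32.917500·cos 20.062° = 30.920131
roll angle φ = 30.463° = 0.53167965 rad
x = r_b·(cos φ + φ·sin φ) = 30.920131·(0.86195673 + 0.53167965·0.50698184) = 34.986396
y = r_b·(sin φ − φ·cos φ) = 30.920131·(0.50698184 − 0.53167965·0.86195673) = 1.505717

x=34.986396 y=1.505717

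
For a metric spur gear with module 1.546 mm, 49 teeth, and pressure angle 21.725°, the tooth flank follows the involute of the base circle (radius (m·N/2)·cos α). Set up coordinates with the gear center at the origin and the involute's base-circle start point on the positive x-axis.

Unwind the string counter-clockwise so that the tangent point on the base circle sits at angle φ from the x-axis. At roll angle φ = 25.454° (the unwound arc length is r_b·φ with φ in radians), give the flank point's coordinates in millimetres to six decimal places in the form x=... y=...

x=38.489463 y=1.008233

pitch radius r_p = m·N/2 = 1.546·49/2 = 37.877000
base radius r_b = r_p·cos α = 37.877000·cos 21.725° = 35.186640
roll angle φ = 25.454° = 0.44425611 rad
x = r_b·(cos φ + φ·sin φ) = 35.186640·(0.90293063 + 0.44425611·0.42978632) = 38.489463
y = r_b·(sin φ − φ·cos φ) = 35.186640·(0.42978632 − 0.44425611·0.90293063) = 1.008233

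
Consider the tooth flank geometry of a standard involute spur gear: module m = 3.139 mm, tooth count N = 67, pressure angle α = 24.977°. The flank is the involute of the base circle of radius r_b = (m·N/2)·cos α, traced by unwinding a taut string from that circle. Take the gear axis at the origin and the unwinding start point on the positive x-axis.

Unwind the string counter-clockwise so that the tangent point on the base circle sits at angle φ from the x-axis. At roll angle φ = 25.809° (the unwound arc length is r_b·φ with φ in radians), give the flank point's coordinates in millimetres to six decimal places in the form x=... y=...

pitch radius r_p = m·N/2 = 3.139·67/2 = 105.156500
base radius r_b = r_p·cos α = 105.156500·cos 24.977° = 95.321987
roll angle φ = 25.809° = 0.45045203 rad
x = r_b·(cos φ + φ·sin φ) = 95.321987·(0.90025039 + 0.45045203·0.43537252) = 104.507674
y = r_b·(sin φ − φ·cos φ) = 95.321987·(0.43537252 − 0.45045203·0.90025039) = 2.845638

x=104.507674 y=2.845638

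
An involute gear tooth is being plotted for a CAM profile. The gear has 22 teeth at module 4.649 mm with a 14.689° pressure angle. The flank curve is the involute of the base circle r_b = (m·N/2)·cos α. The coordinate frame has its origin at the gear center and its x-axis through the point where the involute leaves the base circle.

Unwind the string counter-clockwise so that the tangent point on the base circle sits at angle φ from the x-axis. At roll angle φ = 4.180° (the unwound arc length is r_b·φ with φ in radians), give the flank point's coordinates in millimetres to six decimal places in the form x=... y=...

x=49.599064 y=0.006399

pitch radius r_p = m·N/2 = 4.649·22/2 = 51.139000
base radius r_b = r_p·cos α = 51.139000·cos 14.689° = 49.467596
roll angle φ = 4.180° = 0.07295476 rad
x = r_b·(cos φ + φ·sin φ) = 49.467596·(0.99733998 + 0.07295476·0.07289006) = 49.599064
y = r_b·(sin φ − φ·cos φ) = 49.467596·(0.07289006 − 0.07295476·0.99733998) = 0.006399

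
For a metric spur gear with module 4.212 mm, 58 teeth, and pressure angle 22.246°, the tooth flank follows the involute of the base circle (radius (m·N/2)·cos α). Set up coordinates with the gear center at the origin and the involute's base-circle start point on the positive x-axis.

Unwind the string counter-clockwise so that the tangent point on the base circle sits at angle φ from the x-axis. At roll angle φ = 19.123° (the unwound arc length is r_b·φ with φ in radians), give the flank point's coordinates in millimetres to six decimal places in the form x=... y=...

pitch radius r_p = m·N/2 = 4.212·58/2 = 122.148000
base radius r_b = r_p·cos α = 122.148000·cos 22.246° = 113.056150
roll angle φ = 19.123° = 0.33375931 rad
x = r_b·(cos φ + φ·sin φ) = 113.056150·(0.94481748 + 0.33375931·0.32759720) = 119.178830
y = r_b·(sin φ − φ·cos φ) = 113.056150·(0.32759720 − 0.33375931·0.94481748) = 1.385567

x=119.178830 y=1.385567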